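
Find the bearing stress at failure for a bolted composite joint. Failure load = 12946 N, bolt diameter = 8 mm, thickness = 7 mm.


sigma_br = F/(d*h) = 12946/(8*7) = 231.2 MPa

231.2 MPa


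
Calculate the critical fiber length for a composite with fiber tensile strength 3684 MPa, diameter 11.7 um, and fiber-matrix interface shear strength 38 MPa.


Lc = sigma_f * d / (2 * tau_i) = 3684 * 11.7 / (2 * 38) = 567.1 um

567.1 um


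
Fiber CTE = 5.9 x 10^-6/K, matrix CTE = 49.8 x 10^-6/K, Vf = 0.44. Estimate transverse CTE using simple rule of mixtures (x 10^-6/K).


alpha_2 = alpha_f*Vf + alpha_m*(1-Vf) = 5.9*0.44 + 49.8*0.56 = 30.5 x 10^-6/K

30.5 x 10^-6/K


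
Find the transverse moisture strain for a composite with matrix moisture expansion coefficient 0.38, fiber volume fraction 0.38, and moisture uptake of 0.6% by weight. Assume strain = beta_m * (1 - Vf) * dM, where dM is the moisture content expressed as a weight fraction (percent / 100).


dM = 0.6/100 = 0.006
strain = beta_m * (1-Vf) * dM = 0.38 * 0.62 * 0.006 = 0.0014136

0.0014136


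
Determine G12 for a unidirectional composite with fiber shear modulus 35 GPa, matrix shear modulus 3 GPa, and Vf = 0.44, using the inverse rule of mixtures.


1/G12 = Vf/Gf + (1-Vf)/Gm = 0.44/35 + 0.56/3
G12 = 5.02 GPa

5.02 GPa


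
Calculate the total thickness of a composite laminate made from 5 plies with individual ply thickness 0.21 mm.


h = n * t_ply = 5 * 0.21 = 1.05 mm

1.05 mm


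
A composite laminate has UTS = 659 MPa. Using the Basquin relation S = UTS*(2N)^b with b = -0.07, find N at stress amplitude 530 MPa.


N = 0.5 * (S/UTS)^(1/b) = 0.5 * (530/659)^(1/-0.07) = 11.2340 cycles

11.2340 cycles


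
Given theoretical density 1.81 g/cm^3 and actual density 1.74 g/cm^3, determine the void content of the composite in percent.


Void% = (rho_theo - rho_actual)/rho_theo * 100 = (1.81 - 1.74)/1.81 * 100 = 3.87%

3.87%


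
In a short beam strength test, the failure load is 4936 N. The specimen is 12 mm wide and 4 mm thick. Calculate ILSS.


ILSS = 3F/(4bh) = 3*4936/(4*12*4) = 77.13 MPa

77.13 MPa


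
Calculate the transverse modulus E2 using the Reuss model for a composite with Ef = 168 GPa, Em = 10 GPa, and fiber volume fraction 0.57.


1/E2 = Vf/Ef + (1-Vf)/Em = 0.57/168 + 0.43/10
E2 = 21.56 GPa

21.56 GPa


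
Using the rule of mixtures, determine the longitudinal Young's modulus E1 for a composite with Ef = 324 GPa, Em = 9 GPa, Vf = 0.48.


E1 = Ef*Vf + Em*(1-Vf) = 324*0.48 + 9*0.52 = 160.2 GPa

160.2 GPa


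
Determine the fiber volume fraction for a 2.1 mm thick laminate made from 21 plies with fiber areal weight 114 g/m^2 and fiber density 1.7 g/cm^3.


Vf = n * FAW / (rho_f * h * 1000) = 21 * 114 / (1.7 * 2.1 * 1000) = 0.6706

0.6706


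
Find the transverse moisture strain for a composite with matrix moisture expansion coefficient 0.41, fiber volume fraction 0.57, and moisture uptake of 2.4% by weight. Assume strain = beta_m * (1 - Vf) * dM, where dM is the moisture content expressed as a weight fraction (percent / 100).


dM = 2.4/100 = 0.024
strain = beta_m * (1-Vf) * dM = 0.41 * 0.43 * 0.024 = 0.0042312

0.0042312


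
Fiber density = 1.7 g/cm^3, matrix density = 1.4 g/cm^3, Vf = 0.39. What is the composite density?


rho_c = rho_f*Vf + rho_m*(1-Vf) = 1.7*0.39 + 1.4*0.61 = 1.517 g/cm^3

1.517 g/cm^3


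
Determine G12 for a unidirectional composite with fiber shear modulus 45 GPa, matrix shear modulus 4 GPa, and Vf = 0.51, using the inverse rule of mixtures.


1/G12 = Vf/Gf + (1-Vf)/Gm = 0.51/45 + 0.49/4
G12 = 7.47 GPa

7.47 GPa


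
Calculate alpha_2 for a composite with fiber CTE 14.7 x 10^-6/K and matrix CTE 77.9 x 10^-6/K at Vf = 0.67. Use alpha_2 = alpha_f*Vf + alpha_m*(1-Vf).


alpha_2 = alpha_f*Vf + alpha_m*(1-Vf) = 14.7*0.67 + 77.9*0.33 = 35.6 x 10^-6/K

35.6 x 10^-6/K


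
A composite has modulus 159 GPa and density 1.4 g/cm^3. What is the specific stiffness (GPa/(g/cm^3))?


Specific stiffness = E/rho = 159/1.4 = 113.6 GPa/(g/cm^3)

113.6 GPa/(g/cm^3)


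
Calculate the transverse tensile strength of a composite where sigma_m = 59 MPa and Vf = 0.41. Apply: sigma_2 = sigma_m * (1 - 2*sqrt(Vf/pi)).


factor = 1 - 2*sqrt(0.41/pi) = 0.2775
sigma_2 = 59 * 0.2775 = 16.37 MPa

16.37 MPa


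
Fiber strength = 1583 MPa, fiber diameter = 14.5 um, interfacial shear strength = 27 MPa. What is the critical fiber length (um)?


Lc = sigma_f * d / (2 * tau_i) = 1583 * 14.5 / (2 * 27) = 425.1 um

425.1 um


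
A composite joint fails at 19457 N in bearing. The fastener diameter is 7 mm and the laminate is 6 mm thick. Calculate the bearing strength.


sigma_br = F/(d*h) = 19457/(7*6) = 463.3 MPa

463.3 MPa


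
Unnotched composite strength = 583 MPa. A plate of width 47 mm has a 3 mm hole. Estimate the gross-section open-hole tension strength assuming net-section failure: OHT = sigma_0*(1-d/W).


OHT = sigma_0*(1-d/W) = 583*(1-3/47) = 545.8 MPa

545.8 MPa


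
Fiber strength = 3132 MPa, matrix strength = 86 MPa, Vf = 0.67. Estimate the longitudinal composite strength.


sigma_1 = sigma_f*Vf + sigma_m*(1-Vf) = 3132*0.67 + 86*0.33 = 2126.8 MPa

2126.8 MPa


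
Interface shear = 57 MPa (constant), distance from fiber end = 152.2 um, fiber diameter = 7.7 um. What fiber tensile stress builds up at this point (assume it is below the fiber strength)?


Force balance: sigma_f * (pi*d^2/4) = tau * (pi*d) * x  ->  sigma_f = 4 * tau * x / d
sigma_f = 4 * 57 * 152.2 / 7.7 = 4506.7 MPa

4506.7 MPa


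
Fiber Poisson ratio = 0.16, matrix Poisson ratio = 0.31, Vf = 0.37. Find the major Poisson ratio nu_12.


nu_12 = nu_f*Vf + nu_m*(1-Vf) = 0.16*0.37 + 0.31*0.63 = 0.2545

0.2545


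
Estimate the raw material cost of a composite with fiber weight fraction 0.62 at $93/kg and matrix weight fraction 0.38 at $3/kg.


Cost = cost_f*Wf + cost_m*Wm = 93*0.62 + 3*0.38 = $58.8/kg

$58.8/kg


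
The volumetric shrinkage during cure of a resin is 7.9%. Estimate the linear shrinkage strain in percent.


Linear shrinkage ≈ vol_shrink/3 = 7.9/3 = 2.633%

2.633%


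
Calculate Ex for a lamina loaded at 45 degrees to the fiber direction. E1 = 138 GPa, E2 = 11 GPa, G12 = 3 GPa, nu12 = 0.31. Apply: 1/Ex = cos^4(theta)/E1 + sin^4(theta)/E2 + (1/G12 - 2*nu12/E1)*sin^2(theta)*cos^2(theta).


cos^4(45) = 0.25, sin^4(45) = 0.25, sin^2(45)*cos^2(45) = 0.25
1/G12 - 2*nu12/E1 = 1/3 - 2*0.31/138 = 0.328841 GPa^-1
1/Ex = 0.25/138 + 0.25/11 + 0.328841*0.25 = 0.106749 GPa^-1
Ex = 9.37 GPa

9.37 GPa


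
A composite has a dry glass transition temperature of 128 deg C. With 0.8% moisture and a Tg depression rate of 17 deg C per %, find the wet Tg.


Tg_wet = Tg_dry - k*moisture = 128 - 17*0.8 = 114.4 deg C

114.4 deg C


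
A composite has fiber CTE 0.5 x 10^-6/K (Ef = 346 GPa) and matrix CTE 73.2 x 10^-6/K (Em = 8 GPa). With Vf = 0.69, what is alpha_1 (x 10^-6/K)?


E1 = Ef*Vf + Em*(1-Vf) = 241.22
alpha_1 = (alpha_f*Ef*Vf + alpha_m*Em*(1-Vf))/E1 = 1.25 x 10^-6/K

1.25 x 10^-6/K


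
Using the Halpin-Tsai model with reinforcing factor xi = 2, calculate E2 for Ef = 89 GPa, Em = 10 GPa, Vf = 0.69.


eta = (Ef/Em - 1)/(Ef/Em + xi) = (8.9 - 1)/(8.9 + 2) = 0.7248
E2 = Em*(1+xi*eta*Vf)/(1-eta*Vf) = 40.01 GPa

40.01 GPa


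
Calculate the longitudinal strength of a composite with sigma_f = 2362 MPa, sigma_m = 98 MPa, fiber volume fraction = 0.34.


sigma_1 = sigma_f*Vf + sigma_m*(1-Vf) = 2362*0.34 + 98*0.66 = 867.8 MPa

867.8 MPa


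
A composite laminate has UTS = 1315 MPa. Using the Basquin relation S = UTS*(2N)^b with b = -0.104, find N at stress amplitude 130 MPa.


N = 0.5 * (S/UTS)^(1/b) = 0.5 * (130/1315)^(1/-0.104) = 2.3028e+09 cycles

2.3028e+09 cycles


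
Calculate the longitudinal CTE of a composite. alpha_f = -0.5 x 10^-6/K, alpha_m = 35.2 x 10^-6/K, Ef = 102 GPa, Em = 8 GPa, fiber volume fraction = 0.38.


E1 = Ef*Vf + Em*(1-Vf) = 43.72
alpha_1 = (alpha_f*Ef*Vf + alpha_m*Em*(1-Vf))/E1 = 3.55 x 10^-6/K

3.55 x 10^-6/K


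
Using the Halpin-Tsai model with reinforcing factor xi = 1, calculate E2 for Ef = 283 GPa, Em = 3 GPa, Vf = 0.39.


eta = (Ef/Em - 1)/(Ef/Em + xi) = (94.3333 - 1)/(94.3333 + 1) = 0.979
E2 = Em*(1+xi*eta*Vf)/(1-eta*Vf) = 6.71 GPa

6.71 GPa


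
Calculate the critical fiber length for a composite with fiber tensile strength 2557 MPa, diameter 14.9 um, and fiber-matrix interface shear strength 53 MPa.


Lc = sigma_f * d / (2 * tau_i) = 2557 * 14.9 / (2 * 53) = 359.4 um

359.4 um


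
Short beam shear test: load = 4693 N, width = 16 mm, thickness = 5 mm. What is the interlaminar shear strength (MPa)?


ILSS = 3F/(4bh) = 3*4693/(4*16*5) = 44.0 MPa

44.0 MPa


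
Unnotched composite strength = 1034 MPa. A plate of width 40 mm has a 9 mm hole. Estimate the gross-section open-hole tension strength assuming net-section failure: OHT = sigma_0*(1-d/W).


OHT = sigma_0*(1-d/W) = 1034*(1-9/40) = 801.4 MPa

801.4 MPa


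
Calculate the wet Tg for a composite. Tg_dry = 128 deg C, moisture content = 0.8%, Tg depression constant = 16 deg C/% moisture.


Tg_wet = Tg_dry - k*moisture = 128 - 16*0.8 = 115.2 deg C

115.2 deg C


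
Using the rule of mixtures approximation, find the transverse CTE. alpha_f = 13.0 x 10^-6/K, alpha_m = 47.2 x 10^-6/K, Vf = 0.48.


alpha_2 = alpha_f*Vf + alpha_m*(1-Vf) = 13.0*0.48 + 47.2*0.52 = 30.8 x 10^-6/K

30.8 x 10^-6/K


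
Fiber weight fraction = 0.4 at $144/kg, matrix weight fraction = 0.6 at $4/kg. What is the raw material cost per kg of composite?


Cost = cost_f*Wf + cost_m*Wm = 144*0.4 + 4*0.6 = $60.0/kg

$60.0/kg


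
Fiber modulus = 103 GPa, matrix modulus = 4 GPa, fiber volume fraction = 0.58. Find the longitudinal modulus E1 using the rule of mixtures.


E1 = Ef*Vf + Em*(1-Vf) = 103*0.58 + 4*0.42 = 61.42 GPa

61.42 GPa


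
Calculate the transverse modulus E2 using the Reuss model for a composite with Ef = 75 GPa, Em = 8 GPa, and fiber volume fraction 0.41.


1/E2 = Vf/Ef + (1-Vf)/Em = 0.41/75 + 0.59/8
E2 = 12.62 GPa

12.62 GPa


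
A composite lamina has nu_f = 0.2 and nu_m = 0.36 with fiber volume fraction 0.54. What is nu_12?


nu_12 = nu_f*Vf + nu_m*(1-Vf) = 0.2*0.54 + 0.36*0.46 = 0.2736

0.2736


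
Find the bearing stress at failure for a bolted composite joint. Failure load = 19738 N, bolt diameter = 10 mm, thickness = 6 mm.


sigma_br = F/(d*h) = 19738/(10*6) = 329.0 MPa

329.0 MPa


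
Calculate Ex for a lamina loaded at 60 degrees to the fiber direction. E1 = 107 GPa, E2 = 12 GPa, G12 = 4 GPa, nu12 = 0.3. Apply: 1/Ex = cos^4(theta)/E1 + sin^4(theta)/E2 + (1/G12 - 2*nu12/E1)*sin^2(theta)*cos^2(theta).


cos^4(60) = 0.0625, sin^4(60) = 0.5625, sin^2(60)*cos^2(60) = 0.1875
1/G12 - 2*nu12/E1 = 1/4 - 2*0.3/107 = 0.244393 GPa^-1
1/Ex = 0.0625/107 + 0.5625/12 + 0.244393*0.1875 = 0.0932827 GPa^-1
Ex = 10.72 GPa

10.72 GPa


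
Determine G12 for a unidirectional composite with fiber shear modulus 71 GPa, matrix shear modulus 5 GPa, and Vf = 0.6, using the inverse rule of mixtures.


1/G12 = Vf/Gf + (1-Vf)/Gm = 0.6/71 + 0.4/5
G12 = 11.31 GPa

11.31 GPa


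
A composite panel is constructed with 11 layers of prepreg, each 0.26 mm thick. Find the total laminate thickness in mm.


h = n * t_ply = 11 * 0.26 = 2.86 mm

2.86 mm


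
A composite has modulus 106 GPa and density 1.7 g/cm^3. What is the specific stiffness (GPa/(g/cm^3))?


Specific stiffness = E/rho = 106/1.7 = 62.4 GPa/(g/cm^3)

62.4 GPa/(g/cm^3)


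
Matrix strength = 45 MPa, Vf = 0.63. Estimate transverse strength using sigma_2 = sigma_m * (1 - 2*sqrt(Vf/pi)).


factor = 1 - 2*sqrt(0.63/pi) = 0.1044
sigma_2 = 45 * 0.1044 = 4.7 MPa

4.7 MPa


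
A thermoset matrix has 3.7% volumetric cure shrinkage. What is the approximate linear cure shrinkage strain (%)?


Linear shrinkage ≈ vol_shrink/3 = 3.7/3 = 1.233%

1.233%


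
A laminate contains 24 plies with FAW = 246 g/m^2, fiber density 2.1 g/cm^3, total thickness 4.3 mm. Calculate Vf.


Vf = n * FAW / (rho_f * h * 1000) = 24 * 246 / (2.1 * 4.3 * 1000) = 0.6538

0.6538


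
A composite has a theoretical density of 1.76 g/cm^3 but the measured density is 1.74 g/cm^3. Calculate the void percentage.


Void% = (rho_theo - rho_actual)/rho_theo * 100 = (1.76 - 1.74)/1.76 * 100 = 1.14%

1.14%


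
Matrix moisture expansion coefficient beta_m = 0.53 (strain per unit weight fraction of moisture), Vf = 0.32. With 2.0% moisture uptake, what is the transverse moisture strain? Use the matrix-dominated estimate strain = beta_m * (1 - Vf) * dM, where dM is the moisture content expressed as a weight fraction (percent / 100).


dM = 2.0/100 = 0.02
strain = beta_m * (1-Vf) * dM = 0.53 * 0.68 * 0.02 = 0.007208

0.007208


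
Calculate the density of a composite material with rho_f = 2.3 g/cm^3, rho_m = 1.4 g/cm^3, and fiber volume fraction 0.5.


rho_c = rho_f*Vf + rho_m*(1-Vf) = 2.3*0.5 + 1.4*0.5 = 1.85 g/cm^3

1.85 g/cm^3


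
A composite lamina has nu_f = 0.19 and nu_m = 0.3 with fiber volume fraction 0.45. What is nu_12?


nu_12 = nu_f*Vf + nu_m*(1-Vf) = 0.19*0.45 + 0.3*0.55 = 0.2505

0.2505


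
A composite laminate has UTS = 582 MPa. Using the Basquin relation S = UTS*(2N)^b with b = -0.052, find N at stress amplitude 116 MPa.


N = 0.5 * (S/UTS)^(1/b) = 0.5 * (116/582)^(1/-0.052) = 1.4772e+13 cycles

1.4772e+13 cycles


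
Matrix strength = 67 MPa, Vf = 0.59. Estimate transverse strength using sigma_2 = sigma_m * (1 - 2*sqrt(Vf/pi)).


factor = 1 - 2*sqrt(0.59/pi) = 0.1333
sigma_2 = 67 * 0.1333 = 8.93 MPa

8.93 MPa


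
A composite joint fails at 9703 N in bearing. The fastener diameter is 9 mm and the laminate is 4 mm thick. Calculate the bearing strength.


sigma_br = F/(d*h) = 9703/(9*4) = 269.5 MPa

269.5 MPa


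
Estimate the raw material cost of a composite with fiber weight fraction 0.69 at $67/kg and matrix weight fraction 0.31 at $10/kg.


Cost = cost_f*Wf + cost_m*Wm = 67*0.69 + 10*0.31 = $49.33/kg

$49.33/kg


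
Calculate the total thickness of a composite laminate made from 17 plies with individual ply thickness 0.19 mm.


h = n * t_ply = 17 * 0.19 = 3.23 mm

3.23 mm


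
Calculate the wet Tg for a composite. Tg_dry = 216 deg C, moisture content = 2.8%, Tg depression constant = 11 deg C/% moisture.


Tg_wet = Tg_dry - k*moisture = 216 - 11*2.8 = 185.2 deg C

185.2 deg C


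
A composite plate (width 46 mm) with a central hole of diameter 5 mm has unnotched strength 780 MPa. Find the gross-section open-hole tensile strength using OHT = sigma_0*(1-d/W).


OHT = sigma_0*(1-d/W) = 780*(1-5/46) = 695.2 MPa

695.2 MPa


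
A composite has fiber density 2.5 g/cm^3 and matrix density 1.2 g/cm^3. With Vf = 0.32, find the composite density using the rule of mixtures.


rho_c = rho_f*Vf + rho_m*(1-Vf) = 2.5*0.32 + 1.2*0.68 = 1.616 g/cm^3

1.616 g/cm^3


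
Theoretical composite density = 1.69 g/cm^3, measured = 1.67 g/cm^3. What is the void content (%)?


Void% = (rho_theo - rho_actual)/rho_theo * 100 = (1.69 - 1.67)/1.69 * 100 = 1.18%

1.18%


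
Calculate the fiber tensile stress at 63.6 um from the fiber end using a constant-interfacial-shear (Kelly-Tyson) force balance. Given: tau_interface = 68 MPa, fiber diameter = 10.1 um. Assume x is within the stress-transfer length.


Force balance: sigma_f * (pi*d^2/4) = tau * (pi*d) * x  ->  sigma_f = 4 * tau * x / d
sigma_f = 4 * 68 * 63.6 / 10.1 = 1712.8 MPa

1712.8 MPa


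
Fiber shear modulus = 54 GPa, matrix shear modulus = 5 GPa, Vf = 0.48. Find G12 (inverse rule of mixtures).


1/G12 = Vf/Gf + (1-Vf)/Gm = 0.48/54 + 0.52/5
G12 = 8.86 GPa

8.86 GPa


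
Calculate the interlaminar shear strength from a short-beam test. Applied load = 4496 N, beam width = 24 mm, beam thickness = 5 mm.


ILSS = 3F/(4bh) = 3*4496/(4*24*5) = 28.1 MPa

28.1 MPa


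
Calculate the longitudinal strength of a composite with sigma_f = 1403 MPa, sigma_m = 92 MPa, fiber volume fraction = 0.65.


sigma_1 = sigma_f*Vf + sigma_m*(1-Vf) = 1403*0.65 + 92*0.35 = 944.2 MPa

944.2 MPa


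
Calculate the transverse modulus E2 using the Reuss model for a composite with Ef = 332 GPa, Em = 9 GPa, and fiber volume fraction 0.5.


1/E2 = Vf/Ef + (1-Vf)/Em = 0.5/332 + 0.5/9
E2 = 17.52 GPa

17.52 GPa


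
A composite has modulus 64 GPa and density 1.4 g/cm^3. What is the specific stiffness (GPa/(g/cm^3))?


Specific stiffness = E/rho = 64/1.4 = 45.7 GPa/(g/cm^3)

45.7 GPa/(g/cm^3)


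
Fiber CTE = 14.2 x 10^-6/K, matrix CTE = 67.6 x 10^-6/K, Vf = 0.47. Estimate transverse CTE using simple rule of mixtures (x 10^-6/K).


alpha_2 = alpha_f*Vf + alpha_m*(1-Vf) = 14.2*0.47 + 67.6*0.53 = 42.5 x 10^-6/K

42.5 x 10^-6/K


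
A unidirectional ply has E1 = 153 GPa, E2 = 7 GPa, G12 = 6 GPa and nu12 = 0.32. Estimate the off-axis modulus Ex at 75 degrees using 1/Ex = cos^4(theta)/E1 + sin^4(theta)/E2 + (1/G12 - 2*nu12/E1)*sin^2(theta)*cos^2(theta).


cos^4(75) = 0.004487, sin^4(75) = 0.870513, sin^2(75)*cos^2(75) = 0.0625
1/G12 - 2*nu12/E1 = 1/6 - 2*0.32/153 = 0.162484 GPa^-1
1/Ex = 0.004487/153 + 0.870513/7 + 0.162484*0.0625 = 0.1345435 GPa^-1
Ex = 7.43 GPa

7.43 GPa


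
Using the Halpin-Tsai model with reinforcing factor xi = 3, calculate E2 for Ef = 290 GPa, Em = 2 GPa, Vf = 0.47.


eta = (Ef/Em - 1)/(Ef/Em + xi) = (145.0 - 1)/(145.0 + 3) = 0.973
E2 = Em*(1+xi*eta*Vf)/(1-eta*Vf) = 8.74 GPa

8.74 GPa


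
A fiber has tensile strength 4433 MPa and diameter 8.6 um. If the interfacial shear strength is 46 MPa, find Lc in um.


Lc = sigma_f * d / (2 * tau_i) = 4433 * 8.6 / (2 * 46) = 414.4 um

414.4 um


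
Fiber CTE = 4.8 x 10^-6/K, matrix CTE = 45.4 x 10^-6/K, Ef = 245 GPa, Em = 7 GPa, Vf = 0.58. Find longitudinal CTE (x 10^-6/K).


E1 = Ef*Vf + Em*(1-Vf) = 145.04
alpha_1 = (alpha_f*Ef*Vf + alpha_m*Em*(1-Vf))/E1 = 5.62 x 10^-6/K

5.62 x 10^-6/K


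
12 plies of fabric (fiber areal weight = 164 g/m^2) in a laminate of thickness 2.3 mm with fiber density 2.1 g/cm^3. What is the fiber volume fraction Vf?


Vf = n * FAW / (rho_f * h * 1000) = 12 * 164 / (2.1 * 2.3 * 1000) = 0.4075

0.4075


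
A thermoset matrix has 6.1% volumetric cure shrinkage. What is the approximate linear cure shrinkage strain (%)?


Linear shrinkage ≈ vol_shrink/3 = 6.1/3 = 2.033%

2.033%


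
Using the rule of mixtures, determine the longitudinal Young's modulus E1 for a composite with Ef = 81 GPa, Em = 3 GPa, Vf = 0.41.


E1 = Ef*Vf + Em*(1-Vf) = 81*0.41 + 3*0.59 = 34.98 GPa

34.98 GPa


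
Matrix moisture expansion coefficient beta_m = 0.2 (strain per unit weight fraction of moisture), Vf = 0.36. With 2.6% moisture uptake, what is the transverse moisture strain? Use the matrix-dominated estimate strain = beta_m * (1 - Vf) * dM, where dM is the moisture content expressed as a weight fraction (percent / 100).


dM = 2.6/100 = 0.026
strain = beta_m * (1-Vf) * dM = 0.2 * 0.64 * 0.026 = 0.003328

0.003328


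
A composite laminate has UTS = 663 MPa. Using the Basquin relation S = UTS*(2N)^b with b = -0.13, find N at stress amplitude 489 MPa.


N = 0.5 * (S/UTS)^(1/b) = 0.5 * (489/663)^(1/-0.13) = 5.1991 cycles

5.1991 cycles


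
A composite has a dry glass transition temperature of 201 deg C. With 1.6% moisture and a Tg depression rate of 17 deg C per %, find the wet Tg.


Tg_wet = Tg_dry - k*moisture = 201 - 17*1.6 = 173.8 deg C

173.8 deg C


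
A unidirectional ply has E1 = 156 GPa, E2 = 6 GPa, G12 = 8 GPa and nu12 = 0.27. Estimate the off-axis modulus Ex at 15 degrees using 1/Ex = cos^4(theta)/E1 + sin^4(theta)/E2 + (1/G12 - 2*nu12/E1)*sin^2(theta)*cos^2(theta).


cos^4(15) = 0.870513, sin^4(15) = 0.004487, sin^2(15)*cos^2(15) = 0.0625
1/G12 - 2*nu12/E1 = 1/8 - 2*0.27/156 = 0.121538 GPa^-1
1/Ex = 0.870513/156 + 0.004487/6 + 0.121538*0.0625 = 0.0139242 GPa^-1
Ex = 71.82 GPa

71.82 GPa


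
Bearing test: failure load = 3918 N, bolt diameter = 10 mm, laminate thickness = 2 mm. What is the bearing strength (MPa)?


sigma_br = F/(d*h) = 3918/(10*2) = 195.9 MPa

195.9 MPa


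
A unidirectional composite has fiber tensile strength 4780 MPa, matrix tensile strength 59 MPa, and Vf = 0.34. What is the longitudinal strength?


sigma_1 = sigma_f*Vf + sigma_m*(1-Vf) = 4780*0.34 + 59*0.66 = 1664.1 MPa

1664.1 MPa


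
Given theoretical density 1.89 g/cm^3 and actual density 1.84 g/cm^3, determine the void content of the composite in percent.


Void% = (rho_theo - rho_actual)/rho_theo * 100 = (1.89 - 1.84)/1.89 * 100 = 2.65%

2.65%


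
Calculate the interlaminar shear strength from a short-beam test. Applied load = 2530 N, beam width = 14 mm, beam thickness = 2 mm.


ILSS = 3F/(4bh) = 3*2530/(4*14*2) = 67.77 MPa

67.77 MPa


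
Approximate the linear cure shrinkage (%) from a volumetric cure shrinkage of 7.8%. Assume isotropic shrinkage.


Linear shrinkage ≈ vol_shrink/3 = 7.8/3 = 2.6%

2.6%


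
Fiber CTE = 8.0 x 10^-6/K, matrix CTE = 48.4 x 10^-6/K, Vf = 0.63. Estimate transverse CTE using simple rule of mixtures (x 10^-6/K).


alpha_2 = alpha_f*Vf + alpha_m*(1-Vf) = 8.0*0.63 + 48.4*0.37 = 22.9 x 10^-6/K

22.9 x 10^-6/K


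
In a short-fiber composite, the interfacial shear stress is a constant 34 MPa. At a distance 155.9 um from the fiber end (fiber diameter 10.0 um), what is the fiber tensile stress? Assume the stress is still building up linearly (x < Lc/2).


Force balance: sigma_f * (pi*d^2/4) = tau * (pi*d) * x  ->  sigma_f = 4 * tau * x / d
sigma_f = 4 * 34 * 155.9 / 10.0 = 2120.2 MPa

2120.2 MPa


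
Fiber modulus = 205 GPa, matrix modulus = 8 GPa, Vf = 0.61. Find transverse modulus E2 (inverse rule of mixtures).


1/E2 = Vf/Ef + (1-Vf)/Em = 0.61/205 + 0.39/8
E2 = 19.33 GPa

19.33 GPa


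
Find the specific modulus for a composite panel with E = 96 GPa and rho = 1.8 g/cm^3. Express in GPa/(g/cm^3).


Specific stiffness = E/rho = 96/1.8 = 53.3 GPa/(g/cm^3)

53.3 GPa/(g/cm^3)


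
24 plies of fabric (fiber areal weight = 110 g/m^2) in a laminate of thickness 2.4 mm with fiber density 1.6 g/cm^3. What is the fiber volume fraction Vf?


Vf = n * FAW / (rho_f * h * 1000) = 24 * 110 / (1.6 * 2.4 * 1000) = 0.6875

0.6875


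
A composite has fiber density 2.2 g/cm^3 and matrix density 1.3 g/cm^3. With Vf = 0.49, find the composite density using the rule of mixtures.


rho_c = rho_f*Vf + rho_m*(1-Vf) = 2.2*0.49 + 1.3*0.51 = 1.741 g/cm^3

1.741 g/cm^3


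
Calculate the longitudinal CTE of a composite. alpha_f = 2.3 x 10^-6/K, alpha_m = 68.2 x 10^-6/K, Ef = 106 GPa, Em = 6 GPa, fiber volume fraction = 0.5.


E1 = Ef*Vf + Em*(1-Vf) = 56.0
alpha_1 = (alpha_f*Ef*Vf + alpha_m*Em*(1-Vf))/E1 = 5.83 x 10^-6/K

5.83 x 10^-6/K


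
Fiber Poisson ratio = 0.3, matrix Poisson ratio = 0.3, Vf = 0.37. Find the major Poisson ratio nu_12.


nu_12 = nu_f*Vf + nu_m*(1-Vf) = 0.3*0.37 + 0.3*0.63 = 0.3

0.3


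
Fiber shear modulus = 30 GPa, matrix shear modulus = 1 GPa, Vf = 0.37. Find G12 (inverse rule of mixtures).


1/G12 = Vf/Gf + (1-Vf)/Gm = 0.37/30 + 0.63/1
G12 = 1.56 GPa

1.56 GPa


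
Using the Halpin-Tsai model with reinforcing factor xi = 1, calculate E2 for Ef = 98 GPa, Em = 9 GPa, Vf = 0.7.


eta = (Ef/Em - 1)/(Ef/Em + xi) = (10.8889 - 1)/(10.8889 + 1) = 0.8318
E2 = Em*(1+xi*eta*Vf)/(1-eta*Vf) = 34.09 GPa

34.09 GPa


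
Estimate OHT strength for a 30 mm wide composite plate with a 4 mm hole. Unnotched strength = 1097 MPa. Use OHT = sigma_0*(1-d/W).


OHT = sigma_0*(1-d/W) = 1097*(1-4/30) = 950.7 MPa

950.7 MPa


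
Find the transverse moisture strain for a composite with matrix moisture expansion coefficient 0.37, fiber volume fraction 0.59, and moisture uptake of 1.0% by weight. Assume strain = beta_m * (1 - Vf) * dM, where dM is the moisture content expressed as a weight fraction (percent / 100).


dM = 1.0/100 = 0.01
strain = beta_m * (1-Vf) * dM = 0.37 * 0.41 * 0.01 = 0.001517

0.001517


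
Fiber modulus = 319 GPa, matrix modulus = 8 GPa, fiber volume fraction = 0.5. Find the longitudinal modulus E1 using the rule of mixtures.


E1 = Ef*Vf + Em*(1-Vf) = 319*0.5 + 8*0.5 = 163.5 GPa

163.5 GPa


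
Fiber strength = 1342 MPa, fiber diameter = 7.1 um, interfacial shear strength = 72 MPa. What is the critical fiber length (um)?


Lc = sigma_f * d / (2 * tau_i) = 1342 * 7.1 / (2 * 72) = 66.2 um

66.2 um


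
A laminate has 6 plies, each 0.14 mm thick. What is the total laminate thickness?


h = n * t_ply = 6 * 0.14 = 0.84 mm

0.84 mm


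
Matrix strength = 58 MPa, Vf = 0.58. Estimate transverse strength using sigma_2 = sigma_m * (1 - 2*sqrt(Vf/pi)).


factor = 1 - 2*sqrt(0.58/pi) = 0.1407
sigma_2 = 58 * 0.1407 = 8.16 MPa

8.16 MPa


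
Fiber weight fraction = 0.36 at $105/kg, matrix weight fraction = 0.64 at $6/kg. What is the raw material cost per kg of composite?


Cost = cost_f*Wf + cost_m*Wm = 105*0.36 + 6*0.64 = $41.64/kg

$41.64/kg


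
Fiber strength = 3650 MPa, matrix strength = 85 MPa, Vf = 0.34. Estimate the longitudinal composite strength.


sigma_1 = sigma_f*Vf + sigma_m*(1-Vf) = 3650*0.34 + 85*0.66 = 1297.1 MPa

1297.1 MPa


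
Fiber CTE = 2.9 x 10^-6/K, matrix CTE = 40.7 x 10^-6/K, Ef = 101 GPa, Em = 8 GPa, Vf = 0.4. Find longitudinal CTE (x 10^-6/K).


E1 = Ef*Vf + Em*(1-Vf) = 45.2
alpha_1 = (alpha_f*Ef*Vf + alpha_m*Em*(1-Vf))/E1 = 6.91 x 10^-6/K

6.91 x 10^-6/K


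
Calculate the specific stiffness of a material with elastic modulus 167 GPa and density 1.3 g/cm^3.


Specific stiffness = E/rho = 167/1.3 = 128.5 GPa/(g/cm^3)

128.5 GPa/(g/cm^3)


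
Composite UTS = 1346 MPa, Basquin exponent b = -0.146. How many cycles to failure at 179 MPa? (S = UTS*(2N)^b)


N = 0.5 * (S/UTS)^(1/b) = 0.5 * (179/1346)^(1/-0.146) = 501516.5518 cycles

501516.5518 cycles


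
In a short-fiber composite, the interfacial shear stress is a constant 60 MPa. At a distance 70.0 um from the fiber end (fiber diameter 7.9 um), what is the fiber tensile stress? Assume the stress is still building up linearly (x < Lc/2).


Force balance: sigma_f * (pi*d^2/4) = tau * (pi*d) * x  ->  sigma_f = 4 * tau * x / d
sigma_f = 4 * 60 * 70.0 / 7.9 = 2126.6 MPa

2126.6 MPa


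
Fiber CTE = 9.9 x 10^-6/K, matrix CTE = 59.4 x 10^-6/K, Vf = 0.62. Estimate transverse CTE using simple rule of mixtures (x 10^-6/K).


alpha_2 = alpha_f*Vf + alpha_m*(1-Vf) = 9.9*0.62 + 59.4*0.38 = 28.7 x 10^-6/K

28.7 x 10^-6/K


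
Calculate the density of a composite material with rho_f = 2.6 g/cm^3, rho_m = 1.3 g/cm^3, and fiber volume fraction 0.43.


rho_c = rho_f*Vf + rho_m*(1-Vf) = 2.6*0.43 + 1.3*0.57 = 1.859 g/cm^3

1.859 g/cm^3


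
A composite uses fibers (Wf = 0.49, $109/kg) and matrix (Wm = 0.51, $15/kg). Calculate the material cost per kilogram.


Cost = cost_f*Wf + cost_m*Wm = 109*0.49 + 15*0.51 = $61.06/kg

$61.06/kg


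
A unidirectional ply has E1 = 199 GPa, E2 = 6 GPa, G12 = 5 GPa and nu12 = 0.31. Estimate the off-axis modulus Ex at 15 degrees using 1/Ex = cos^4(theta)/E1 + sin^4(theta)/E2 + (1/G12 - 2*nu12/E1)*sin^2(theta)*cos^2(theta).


cos^4(15) = 0.870513, sin^4(15) = 0.004487, sin^2(15)*cos^2(15) = 0.0625
1/G12 - 2*nu12/E1 = 1/5 - 2*0.31/199 = 0.196884 GPa^-1
1/Ex = 0.870513/199 + 0.004487/6 + 0.196884*0.0625 = 0.0174276 GPa^-1
Ex = 57.38 GPa

57.38 GPa


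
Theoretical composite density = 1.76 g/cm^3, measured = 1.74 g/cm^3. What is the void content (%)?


Void% = (rho_theo - rho_actual)/rho_theo * 100 = (1.76 - 1.74)/1.76 * 100 = 1.14%

1.14%


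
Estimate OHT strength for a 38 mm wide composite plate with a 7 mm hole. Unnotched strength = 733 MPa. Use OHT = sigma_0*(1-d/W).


OHT = sigma_0*(1-d/W) = 733*(1-7/38) = 598.0 MPa

598.0 MPa


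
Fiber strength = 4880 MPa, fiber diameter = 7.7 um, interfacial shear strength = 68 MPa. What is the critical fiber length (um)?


Lc = sigma_f * d / (2 * tau_i) = 4880 * 7.7 / (2 * 68) = 276.3 um

276.3 um


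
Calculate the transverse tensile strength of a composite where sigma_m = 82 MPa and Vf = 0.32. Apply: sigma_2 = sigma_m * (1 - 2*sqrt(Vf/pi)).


factor = 1 - 2*sqrt(0.32/pi) = 0.3617
sigma_2 = 82 * 0.3617 = 29.66 MPa

29.66 MPa


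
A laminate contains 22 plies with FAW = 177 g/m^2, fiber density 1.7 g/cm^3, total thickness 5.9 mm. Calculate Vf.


Vf = n * FAW / (rho_f * h * 1000) = 22 * 177 / (1.7 * 5.9 * 1000) = 0.3882

0.3882


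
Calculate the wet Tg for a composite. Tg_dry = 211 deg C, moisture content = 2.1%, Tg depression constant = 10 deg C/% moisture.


Tg_wet = Tg_dry - k*moisture = 211 - 10*2.1 = 190.0 deg C

190.0 deg C


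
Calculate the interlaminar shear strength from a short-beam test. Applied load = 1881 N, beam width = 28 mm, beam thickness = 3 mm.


ILSS = 3F/(4bh) = 3*1881/(4*28*3) = 16.79 MPa

16.79 MPa


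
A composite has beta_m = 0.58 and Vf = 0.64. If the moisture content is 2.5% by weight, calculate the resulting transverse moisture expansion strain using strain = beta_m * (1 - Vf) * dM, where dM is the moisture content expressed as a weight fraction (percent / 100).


dM = 2.5/100 = 0.025
strain = beta_m * (1-Vf) * dM = 0.58 * 0.36 * 0.025 = 0.00522

0.00522


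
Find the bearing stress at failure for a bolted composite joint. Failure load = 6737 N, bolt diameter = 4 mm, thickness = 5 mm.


sigma_br = F/(d*h) = 6737/(4*5) = 336.9 MPa

336.9 MPa


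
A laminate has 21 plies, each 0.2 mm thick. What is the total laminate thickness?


h = n * t_ply = 21 * 0.2 = 4.2 mm

4.2 mm


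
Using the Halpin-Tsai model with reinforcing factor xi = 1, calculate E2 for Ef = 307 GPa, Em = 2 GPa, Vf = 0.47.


eta = (Ef/Em - 1)/(Ef/Em + xi) = (153.5 - 1)/(153.5 + 1) = 0.9871
E2 = Em*(1+xi*eta*Vf)/(1-eta*Vf) = 5.46 GPa

5.46 GPa


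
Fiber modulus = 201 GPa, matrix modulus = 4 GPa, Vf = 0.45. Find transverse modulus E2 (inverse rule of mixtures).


1/E2 = Vf/Ef + (1-Vf)/Em = 0.45/201 + 0.55/4
E2 = 7.16 GPa

7.16 GPa


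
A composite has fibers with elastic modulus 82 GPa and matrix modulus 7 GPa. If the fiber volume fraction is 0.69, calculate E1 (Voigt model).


E1 = Ef*Vf + Em*(1-Vf) = 82*0.69 + 7*0.31 = 58.75 GPa

58.75 GPa


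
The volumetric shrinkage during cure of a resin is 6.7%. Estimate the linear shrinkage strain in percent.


Linear shrinkage ≈ vol_shrink/3 = 6.7/3 = 2.233%

2.233%


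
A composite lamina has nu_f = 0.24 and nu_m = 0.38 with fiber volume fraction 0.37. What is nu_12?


nu_12 = nu_f*Vf + nu_m*(1-Vf) = 0.24*0.37 + 0.38*0.63 = 0.3282

0.3282


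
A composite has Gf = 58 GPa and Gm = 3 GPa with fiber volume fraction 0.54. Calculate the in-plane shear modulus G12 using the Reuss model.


1/G12 = Vf/Gf + (1-Vf)/Gm = 0.54/58 + 0.46/3
G12 = 6.15 GPa

6.15 GPa


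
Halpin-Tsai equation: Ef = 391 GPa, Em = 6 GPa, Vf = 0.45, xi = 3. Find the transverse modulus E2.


eta = (Ef/Em - 1)/(Ef/Em + xi) = (65.1667 - 1)/(65.1667 + 3) = 0.9413
E2 = Em*(1+xi*eta*Vf)/(1-eta*Vf) = 23.64 GPa

23.64 GPa


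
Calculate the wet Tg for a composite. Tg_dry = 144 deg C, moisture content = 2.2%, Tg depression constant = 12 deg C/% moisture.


Tg_wet = Tg_dry - k*moisture = 144 - 12*2.2 = 117.6 deg C

117.6 deg C


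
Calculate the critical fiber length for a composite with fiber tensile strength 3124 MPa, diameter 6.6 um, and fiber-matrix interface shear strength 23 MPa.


Lc = sigma_f * d / (2 * tau_i) = 3124 * 6.6 / (2 * 23) = 448.2 um

448.2 um


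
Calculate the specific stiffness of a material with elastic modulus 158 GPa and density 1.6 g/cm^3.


Specific stiffness = E/rho = 158/1.6 = 98.8 GPa/(g/cm^3)

98.8 GPa/(g/cm^3)


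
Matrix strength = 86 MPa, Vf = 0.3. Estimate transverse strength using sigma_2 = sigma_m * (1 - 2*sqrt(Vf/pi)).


factor = 1 - 2*sqrt(0.3/pi) = 0.382
sigma_2 = 86 * 0.382 = 32.85 MPa

32.85 MPa


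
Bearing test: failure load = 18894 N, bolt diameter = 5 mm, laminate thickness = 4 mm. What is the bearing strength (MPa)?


sigma_br = F/(d*h) = 18894/(5*4) = 944.7 MPa

944.7 MPa


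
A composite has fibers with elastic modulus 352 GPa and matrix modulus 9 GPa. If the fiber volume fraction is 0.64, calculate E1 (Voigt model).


E1 = Ef*Vf + Em*(1-Vf) = 352*0.64 + 9*0.36 = 228.52 GPa

228.52 GPa


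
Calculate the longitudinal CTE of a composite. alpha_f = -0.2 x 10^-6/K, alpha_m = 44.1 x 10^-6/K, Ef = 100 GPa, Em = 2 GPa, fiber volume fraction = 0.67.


E1 = Ef*Vf + Em*(1-Vf) = 67.66
alpha_1 = (alpha_f*Ef*Vf + alpha_m*Em*(1-Vf))/E1 = 0.23 x 10^-6/K

0.23 x 10^-6/K


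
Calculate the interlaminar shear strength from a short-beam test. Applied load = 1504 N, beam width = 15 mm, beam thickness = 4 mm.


ILSS = 3F/(4bh) = 3*1504/(4*15*4) = 18.8 MPa

18.8 MPa


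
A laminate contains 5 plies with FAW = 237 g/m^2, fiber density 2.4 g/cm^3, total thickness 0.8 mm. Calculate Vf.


Vf = n * FAW / (rho_f * h * 1000) = 5 * 237 / (2.4 * 0.8 * 1000) = 0.6172

0.6172


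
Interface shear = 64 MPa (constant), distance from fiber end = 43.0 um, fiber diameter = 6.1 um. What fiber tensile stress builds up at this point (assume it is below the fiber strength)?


Force balance: sigma_f * (pi*d^2/4) = tau * (pi*d) * x  ->  sigma_f = 4 * tau * x / d
sigma_f = 4 * 64 * 43.0 / 6.1 = 1804.6 MPa

1804.6 MPa


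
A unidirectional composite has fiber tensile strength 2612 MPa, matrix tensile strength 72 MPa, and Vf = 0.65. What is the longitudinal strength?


sigma_1 = sigma_f*Vf + sigma_m*(1-Vf) = 2612*0.65 + 72*0.35 = 1723.0 MPa

1723.0 MPa


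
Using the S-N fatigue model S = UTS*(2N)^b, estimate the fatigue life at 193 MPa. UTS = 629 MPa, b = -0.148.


N = 0.5 * (S/UTS)^(1/b) = 0.5 * (193/629)^(1/-0.148) = 1464.9300 cycles

1464.9300 cycles


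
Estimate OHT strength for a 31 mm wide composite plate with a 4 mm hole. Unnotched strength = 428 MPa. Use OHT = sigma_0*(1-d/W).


OHT = sigma_0*(1-d/W) = 428*(1-4/31) = 372.8 MPa

372.8 MPa


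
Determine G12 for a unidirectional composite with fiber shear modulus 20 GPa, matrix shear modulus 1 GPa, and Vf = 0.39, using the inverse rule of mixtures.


1/G12 = Vf/Gf + (1-Vf)/Gm = 0.39/20 + 0.61/1
G12 = 1.59 GPa

1.59 GPa


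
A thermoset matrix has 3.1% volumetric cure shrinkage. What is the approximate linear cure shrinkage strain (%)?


Linear shrinkage ≈ vol_shrink/3 = 3.1/3 = 1.033%

1.033%


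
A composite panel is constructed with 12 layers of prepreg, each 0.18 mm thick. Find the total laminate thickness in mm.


h = n * t_ply = 12 * 0.18 = 2.16 mm

2.16 mm


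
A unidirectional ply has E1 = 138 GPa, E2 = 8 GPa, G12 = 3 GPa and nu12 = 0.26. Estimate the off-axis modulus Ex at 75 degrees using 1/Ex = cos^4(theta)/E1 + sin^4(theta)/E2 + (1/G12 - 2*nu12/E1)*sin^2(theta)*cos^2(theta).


cos^4(75) = 0.004487, sin^4(75) = 0.870513, sin^2(75)*cos^2(75) = 0.0625
1/G12 - 2*nu12/E1 = 1/3 - 2*0.26/138 = 0.329565 GPa^-1
1/Ex = 0.004487/138 + 0.870513/8 + 0.329565*0.0625 = 0.1294444 GPa^-1
Ex = 7.73 GPa

7.73 GPa


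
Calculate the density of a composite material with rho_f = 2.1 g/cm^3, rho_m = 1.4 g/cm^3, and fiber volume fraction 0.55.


rho_c = rho_f*Vf + rho_m*(1-Vf) = 2.1*0.55 + 1.4*0.45 = 1.785 g/cm^3

1.785 g/cm^3


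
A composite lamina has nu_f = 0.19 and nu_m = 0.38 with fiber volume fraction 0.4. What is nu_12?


nu_12 = nu_f*Vf + nu_m*(1-Vf) = 0.19*0.4 + 0.38*0.6 = 0.304

0.304


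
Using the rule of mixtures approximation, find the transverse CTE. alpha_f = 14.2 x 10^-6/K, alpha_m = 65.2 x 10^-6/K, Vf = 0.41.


alpha_2 = alpha_f*Vf + alpha_m*(1-Vf) = 14.2*0.41 + 65.2*0.59 = 44.3 x 10^-6/K

44.3 x 10^-6/K


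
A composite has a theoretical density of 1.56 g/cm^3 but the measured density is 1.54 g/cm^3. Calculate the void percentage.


Void% = (rho_theo - rho_actual)/rho_theo * 100 = (1.56 - 1.54)/1.56 * 100 = 1.28%

1.28%


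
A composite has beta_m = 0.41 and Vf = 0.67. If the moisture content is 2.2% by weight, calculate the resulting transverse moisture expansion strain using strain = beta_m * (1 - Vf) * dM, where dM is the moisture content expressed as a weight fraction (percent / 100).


dM = 2.2/100 = 0.022
strain = beta_m * (1-Vf) * dM = 0.41 * 0.33 * 0.022 = 0.0029766

0.0029766


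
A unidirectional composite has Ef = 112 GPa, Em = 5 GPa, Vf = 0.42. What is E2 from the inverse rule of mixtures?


1/E2 = Vf/Ef + (1-Vf)/Em = 0.42/112 + 0.58/5
E2 = 8.35 GPa

8.35 GPa


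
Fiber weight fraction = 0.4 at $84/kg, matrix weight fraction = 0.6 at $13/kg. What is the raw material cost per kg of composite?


Cost = cost_f*Wf + cost_m*Wm = 84*0.4 + 13*0.6 = $41.4/kg

$41.4/kg


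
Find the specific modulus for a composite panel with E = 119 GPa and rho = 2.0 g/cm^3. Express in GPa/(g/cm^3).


Specific stiffness = E/rho = 119/2.0 = 59.5 GPa/(g/cm^3)

59.5 GPa/(g/cm^3)


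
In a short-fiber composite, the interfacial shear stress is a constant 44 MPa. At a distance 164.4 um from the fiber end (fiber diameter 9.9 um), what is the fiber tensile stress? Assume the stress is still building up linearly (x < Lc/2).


Force balance: sigma_f * (pi*d^2/4) = tau * (pi*d) * x  ->  sigma_f = 4 * tau * x / d
sigma_f = 4 * 44 * 164.4 / 9.9 = 2922.7 MPa

2922.7 MPa


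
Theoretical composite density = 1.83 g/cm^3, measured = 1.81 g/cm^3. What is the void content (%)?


Void% = (rho_theo - rho_actual)/rho_theo * 100 = (1.83 - 1.81)/1.83 * 100 = 1.09%

1.09%


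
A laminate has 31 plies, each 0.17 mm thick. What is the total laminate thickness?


h = n * t_ply = 31 * 0.17 = 5.27 mm

5.27 mm


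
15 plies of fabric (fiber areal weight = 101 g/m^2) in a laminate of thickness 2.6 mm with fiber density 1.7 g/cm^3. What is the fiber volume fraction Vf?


Vf = n * FAW / (rho_f * h * 1000) = 15 * 101 / (1.7 * 2.6 * 1000) = 0.3428

0.3428


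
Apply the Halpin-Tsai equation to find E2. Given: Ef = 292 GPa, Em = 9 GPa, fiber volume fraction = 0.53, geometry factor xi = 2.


eta = (Ef/Em - 1)/(Ef/Em + xi) = (32.4444 - 1)/(32.4444 + 2) = 0.9129
E2 = Em*(1+xi*eta*Vf)/(1-eta*Vf) = 34.31 GPa

34.31 GPa


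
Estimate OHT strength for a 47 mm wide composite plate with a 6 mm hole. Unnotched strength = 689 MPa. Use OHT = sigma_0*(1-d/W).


OHT = sigma_0*(1-d/W) = 689*(1-6/47) = 601.0 MPa

601.0 MPa


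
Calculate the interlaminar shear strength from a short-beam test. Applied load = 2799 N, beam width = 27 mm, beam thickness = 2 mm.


ILSS = 3F/(4bh) = 3*2799/(4*27*2) = 38.88 MPa

38.88 MPa


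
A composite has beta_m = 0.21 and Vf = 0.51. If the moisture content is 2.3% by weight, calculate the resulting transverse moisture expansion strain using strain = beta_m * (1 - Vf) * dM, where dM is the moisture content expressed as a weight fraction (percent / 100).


dM = 2.3/100 = 0.023
strain = beta_m * (1-Vf) * dM = 0.21 * 0.49 * 0.023 = 0.0023667

0.0023667


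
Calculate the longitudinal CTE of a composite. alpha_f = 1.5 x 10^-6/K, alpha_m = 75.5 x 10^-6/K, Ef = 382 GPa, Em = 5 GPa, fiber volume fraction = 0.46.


E1 = Ef*Vf + Em*(1-Vf) = 178.42
alpha_1 = (alpha_f*Ef*Vf + alpha_m*Em*(1-Vf))/E1 = 2.62 x 10^-6/K

2.62 x 10^-6/K


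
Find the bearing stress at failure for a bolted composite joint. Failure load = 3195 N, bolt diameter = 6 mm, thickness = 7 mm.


sigma_br = F/(d*h) = 3195/(6*7) = 76.1 MPa

76.1 MPa


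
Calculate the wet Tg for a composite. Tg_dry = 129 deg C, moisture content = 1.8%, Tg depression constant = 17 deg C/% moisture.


Tg_wet = Tg_dry - k*moisture = 129 - 17*1.8 = 98.4 deg C

98.4 deg C


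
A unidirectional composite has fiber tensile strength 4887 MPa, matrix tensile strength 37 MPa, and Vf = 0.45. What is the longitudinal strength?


sigma_1 = sigma_f*Vf + sigma_m*(1-Vf) = 4887*0.45 + 37*0.55 = 2219.5 MPa

2219.5 MPa
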